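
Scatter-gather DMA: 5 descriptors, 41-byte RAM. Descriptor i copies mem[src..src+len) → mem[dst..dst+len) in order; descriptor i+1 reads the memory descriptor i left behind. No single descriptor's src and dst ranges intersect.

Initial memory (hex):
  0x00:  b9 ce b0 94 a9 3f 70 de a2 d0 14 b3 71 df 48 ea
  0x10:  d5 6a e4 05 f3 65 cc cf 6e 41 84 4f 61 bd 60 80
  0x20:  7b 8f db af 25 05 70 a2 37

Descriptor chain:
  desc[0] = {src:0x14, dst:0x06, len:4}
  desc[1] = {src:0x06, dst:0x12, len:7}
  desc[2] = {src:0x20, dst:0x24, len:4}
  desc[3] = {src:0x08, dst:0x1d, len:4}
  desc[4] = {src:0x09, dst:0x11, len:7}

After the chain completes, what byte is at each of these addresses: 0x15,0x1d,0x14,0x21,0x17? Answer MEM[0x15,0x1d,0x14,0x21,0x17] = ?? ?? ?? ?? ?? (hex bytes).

  after D0: wrote 4B at 0x06 = f365cccf
  after D1: wrote 7B at 0x12 = f365cccf14b371
  after D2: wrote 4B at 0x24 = 7b8fdbaf
  after D3: wrote 4B at 0x1d = cccf14b3
  after D4: wrote 7B at 0x11 = cf14b371df48ea
query mem[0x15]=0xdf, mem[0x1d]=0xcc, mem[0x14]=0x71, mem[0x21]=0x8f, mem[0x17]=0xea

MEM[0x15,0x1d,0x14,0x21,0x17] = df cc 71 8f ea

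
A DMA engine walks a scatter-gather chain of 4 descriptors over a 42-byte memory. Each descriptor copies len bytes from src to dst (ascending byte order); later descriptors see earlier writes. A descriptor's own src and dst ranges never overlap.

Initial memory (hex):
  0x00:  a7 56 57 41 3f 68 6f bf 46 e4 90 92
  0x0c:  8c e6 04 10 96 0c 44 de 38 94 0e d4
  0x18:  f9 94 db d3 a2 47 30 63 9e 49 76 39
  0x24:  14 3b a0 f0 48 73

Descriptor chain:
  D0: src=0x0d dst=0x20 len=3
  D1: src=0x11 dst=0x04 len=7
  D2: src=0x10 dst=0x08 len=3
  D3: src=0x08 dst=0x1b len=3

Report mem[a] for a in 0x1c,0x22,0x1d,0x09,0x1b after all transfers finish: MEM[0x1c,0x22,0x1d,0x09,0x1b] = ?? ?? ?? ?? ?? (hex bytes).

MEM[0x1c,0x22,0x1d,0x09,0x1b] = 0c 10 44 0c 96

D0: mem[0x20..0x22] <- [e6 04 10]
D1: mem[0x04..0x0a] <- [0c 44 de 38 94 0e d4]
D2: mem[0x08..0x0a] <- [96 0c 44]
D3: mem[0x1b..0x1d] <- [96 0c 44]
query mem[0x1c]=0x0c, mem[0x22]=0x10, mem[0x1d]=0x44, mem[0x09]=0x0c, mem[0x1b]=0x96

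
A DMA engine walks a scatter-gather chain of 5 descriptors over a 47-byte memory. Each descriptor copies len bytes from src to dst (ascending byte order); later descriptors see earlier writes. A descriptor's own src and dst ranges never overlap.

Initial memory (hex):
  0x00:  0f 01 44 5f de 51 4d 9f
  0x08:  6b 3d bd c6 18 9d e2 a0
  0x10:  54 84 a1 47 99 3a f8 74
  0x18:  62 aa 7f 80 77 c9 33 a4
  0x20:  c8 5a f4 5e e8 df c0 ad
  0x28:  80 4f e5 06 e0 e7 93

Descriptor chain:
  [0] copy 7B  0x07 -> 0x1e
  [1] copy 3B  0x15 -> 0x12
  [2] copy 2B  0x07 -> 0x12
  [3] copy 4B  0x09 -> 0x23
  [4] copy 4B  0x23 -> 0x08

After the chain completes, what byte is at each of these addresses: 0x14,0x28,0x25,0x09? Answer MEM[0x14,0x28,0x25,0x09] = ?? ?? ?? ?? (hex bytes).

[0] 0x07->0x1e len=7 : 9f 6b 3d bd c6 18 9d
[1] 0x15->0x12 len=3 : 3a f8 74
[2] 0x07->0x12 len=2 : 9f 6b
[3] 0x09->0x23 len=4 : 3d bd c6 18
[4] 0x23->0x08 len=4 : 3d bd c6 18
query mem[0x14]=0x74, mem[0x28]=0x80, mem[0x25]=0xc6, mem[0x09]=0xbd

MEM[0x14,0x28,0x25,0x09] = 74 80 c6 bd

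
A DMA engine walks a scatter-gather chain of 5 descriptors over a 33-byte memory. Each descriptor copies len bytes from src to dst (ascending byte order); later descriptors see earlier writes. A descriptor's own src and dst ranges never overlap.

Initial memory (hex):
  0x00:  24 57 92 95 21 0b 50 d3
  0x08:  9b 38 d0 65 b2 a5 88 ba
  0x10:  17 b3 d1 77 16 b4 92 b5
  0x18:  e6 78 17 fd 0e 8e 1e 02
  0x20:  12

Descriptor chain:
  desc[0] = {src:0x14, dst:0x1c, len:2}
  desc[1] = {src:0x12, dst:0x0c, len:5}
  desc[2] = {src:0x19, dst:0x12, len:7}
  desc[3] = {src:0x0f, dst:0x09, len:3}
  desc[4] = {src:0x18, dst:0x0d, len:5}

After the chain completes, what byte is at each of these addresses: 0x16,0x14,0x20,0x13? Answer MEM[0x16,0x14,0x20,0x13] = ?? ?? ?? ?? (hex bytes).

MEM[0x16,0x14,0x20,0x13] = b4 fd 12 17

[0] 0x14->0x1c len=2 : 16 b4
[1] 0x12->0x0c len=5 : d1 77 16 b4 92
[2] 0x19->0x12 len=7 : 78 17 fd 16 b4 1e 02
[3] 0x0f->0x09 len=3 : b4 92 b3
[4] 0x18->0x0d len=5 : 02 78 17 fd 16
query mem[0x16]=0xb4, mem[0x14]=0xfd, mem[0x20]=0x12, mem[0x13]=0x17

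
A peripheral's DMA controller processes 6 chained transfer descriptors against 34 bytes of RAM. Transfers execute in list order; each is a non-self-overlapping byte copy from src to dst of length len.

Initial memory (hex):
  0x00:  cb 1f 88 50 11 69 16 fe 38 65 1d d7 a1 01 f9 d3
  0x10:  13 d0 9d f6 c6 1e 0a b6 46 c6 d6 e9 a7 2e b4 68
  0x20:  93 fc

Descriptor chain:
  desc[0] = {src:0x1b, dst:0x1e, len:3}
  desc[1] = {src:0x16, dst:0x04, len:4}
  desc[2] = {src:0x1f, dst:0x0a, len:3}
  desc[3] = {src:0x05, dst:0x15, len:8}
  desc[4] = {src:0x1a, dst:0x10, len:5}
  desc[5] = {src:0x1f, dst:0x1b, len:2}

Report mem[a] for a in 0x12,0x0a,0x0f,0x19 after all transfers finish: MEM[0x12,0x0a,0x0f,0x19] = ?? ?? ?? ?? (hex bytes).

D0: mem[0x1e..0x20] <- [e9 a7 2e]
D1: mem[0x04..0x07] <- [0a b6 46 c6]
D2: mem[0x0a..0x0c] <- [a7 2e fc]
D3: mem[0x15..0x1c] <- [b6 46 c6 38 65 a7 2e fc]
D4: mem[0x10..0x14] <- [a7 2e fc 2e e9]
D5: mem[0x1b..0x1c] <- [a7 2e]
query mem[0x12]=0xfc, mem[0x0a]=0xa7, mem[0x0f]=0xd3, mem[0x19]=0x65

MEM[0x12,0x0a,0x0f,0x19] = fc a7 d3 65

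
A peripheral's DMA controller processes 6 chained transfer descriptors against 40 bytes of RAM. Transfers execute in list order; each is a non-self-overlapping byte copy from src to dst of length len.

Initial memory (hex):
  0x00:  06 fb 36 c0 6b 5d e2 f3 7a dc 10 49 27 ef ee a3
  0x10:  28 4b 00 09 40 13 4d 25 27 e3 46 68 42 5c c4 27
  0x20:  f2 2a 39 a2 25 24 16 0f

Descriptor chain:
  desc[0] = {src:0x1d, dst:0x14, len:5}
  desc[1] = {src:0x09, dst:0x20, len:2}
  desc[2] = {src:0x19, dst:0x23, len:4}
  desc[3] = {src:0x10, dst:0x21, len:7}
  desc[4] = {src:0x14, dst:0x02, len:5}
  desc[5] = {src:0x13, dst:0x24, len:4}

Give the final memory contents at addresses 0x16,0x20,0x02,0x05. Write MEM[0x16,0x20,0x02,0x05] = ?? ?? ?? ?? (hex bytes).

#0 dst[0x14+5] := {0x5c,0xc4,0x27,0xf2,0x2a}
#1 dst[0x20+2] := {0xdc,0x10}
#2 dst[0x23+4] := {0xe3,0x46,0x68,0x42}
#3 dst[0x21+7] := {0x28,0x4b,0x00,0x09,0x5c,0xc4,0x27}
#4 dst[0x02+5] := {0x5c,0xc4,0x27,0xf2,0x2a}
#5 dst[0x24+4] := {0x09,0x5c,0xc4,0x27}
query mem[0x16]=0x27, mem[0x20]=0xdc, mem[0x02]=0x5c, mem[0x05]=0xf2

MEM[0x16,0x20,0x02,0x05] = 27 dc 5c f2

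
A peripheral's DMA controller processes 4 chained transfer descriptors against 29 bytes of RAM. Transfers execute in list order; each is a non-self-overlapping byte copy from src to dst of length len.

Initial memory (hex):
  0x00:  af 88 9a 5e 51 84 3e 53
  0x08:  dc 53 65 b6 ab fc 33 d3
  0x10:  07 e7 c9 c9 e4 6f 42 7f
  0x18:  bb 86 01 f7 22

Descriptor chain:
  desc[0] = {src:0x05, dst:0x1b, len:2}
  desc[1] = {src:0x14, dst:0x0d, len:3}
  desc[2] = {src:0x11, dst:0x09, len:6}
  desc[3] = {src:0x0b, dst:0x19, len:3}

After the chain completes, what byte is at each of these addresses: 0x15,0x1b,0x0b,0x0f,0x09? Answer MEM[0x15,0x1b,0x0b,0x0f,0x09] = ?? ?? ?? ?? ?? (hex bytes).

MEM[0x15,0x1b,0x0b,0x0f,0x09] = 6f 6f c9 42 e7

  after D0: wrote 2B at 0x1b = 843e
  after D1: wrote 3B at 0x0d = e46f42
  after D2: wrote 6B at 0x09 = e7c9c9e46f42
  after D3: wrote 3B at 0x19 = c9e46f
query mem[0x15]=0x6f, mem[0x1b]=0x6f, mem[0x0b]=0xc9, mem[0x0f]=0x42, mem[0x09]=0xe7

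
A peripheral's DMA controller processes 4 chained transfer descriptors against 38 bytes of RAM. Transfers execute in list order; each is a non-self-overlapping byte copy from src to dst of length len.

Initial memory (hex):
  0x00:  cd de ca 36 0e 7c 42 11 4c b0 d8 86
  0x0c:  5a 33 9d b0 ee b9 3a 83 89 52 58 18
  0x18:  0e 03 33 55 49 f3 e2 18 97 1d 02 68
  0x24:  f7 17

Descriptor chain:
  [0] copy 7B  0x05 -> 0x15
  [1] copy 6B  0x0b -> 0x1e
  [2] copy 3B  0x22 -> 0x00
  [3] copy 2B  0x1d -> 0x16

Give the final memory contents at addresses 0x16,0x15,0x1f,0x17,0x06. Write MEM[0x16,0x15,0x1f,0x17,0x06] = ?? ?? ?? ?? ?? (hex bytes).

#0 dst[0x15+7] := {0x7c,0x42,0x11,0x4c,0xb0,0xd8,0x86}
#1 dst[0x1e+6] := {0x86,0x5a,0x33,0x9d,0xb0,0xee}
#2 dst[0x00+3] := {0xb0,0xee,0xf7}
#3 dst[0x16+2] := {0xf3,0x86}
query mem[0x16]=0xf3, mem[0x15]=0x7c, mem[0x1f]=0x5a, mem[0x17]=0x86, mem[0x06]=0x42

MEM[0x16,0x15,0x1f,0x17,0x06] = f3 7c 5a 86 42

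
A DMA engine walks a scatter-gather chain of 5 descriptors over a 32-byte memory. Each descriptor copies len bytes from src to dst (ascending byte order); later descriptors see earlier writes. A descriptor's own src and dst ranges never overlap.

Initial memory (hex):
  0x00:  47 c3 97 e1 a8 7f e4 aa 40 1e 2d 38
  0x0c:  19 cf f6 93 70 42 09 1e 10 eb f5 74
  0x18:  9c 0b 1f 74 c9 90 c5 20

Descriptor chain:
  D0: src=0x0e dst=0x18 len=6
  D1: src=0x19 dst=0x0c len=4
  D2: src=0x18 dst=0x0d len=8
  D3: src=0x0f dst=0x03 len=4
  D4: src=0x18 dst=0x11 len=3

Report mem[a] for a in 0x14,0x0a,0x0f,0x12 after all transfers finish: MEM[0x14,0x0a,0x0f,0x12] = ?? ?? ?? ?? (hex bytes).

MEM[0x14,0x0a,0x0f,0x12] = 20 2d 70 93

D0: mem[0x18..0x1d] <- [f6 93 70 42 09 1e]
D1: mem[0x0c..0x0f] <- [93 70 42 09]
D2: mem[0x0d..0x14] <- [f6 93 70 42 09 1e c5 20]
D3: mem[0x03..0x06] <- [70 42 09 1e]
D4: mem[0x11..0x13] <- [f6 93 70]
query mem[0x14]=0x20, mem[0x0a]=0x2d, mem[0x0f]=0x70, mem[0x12]=0x93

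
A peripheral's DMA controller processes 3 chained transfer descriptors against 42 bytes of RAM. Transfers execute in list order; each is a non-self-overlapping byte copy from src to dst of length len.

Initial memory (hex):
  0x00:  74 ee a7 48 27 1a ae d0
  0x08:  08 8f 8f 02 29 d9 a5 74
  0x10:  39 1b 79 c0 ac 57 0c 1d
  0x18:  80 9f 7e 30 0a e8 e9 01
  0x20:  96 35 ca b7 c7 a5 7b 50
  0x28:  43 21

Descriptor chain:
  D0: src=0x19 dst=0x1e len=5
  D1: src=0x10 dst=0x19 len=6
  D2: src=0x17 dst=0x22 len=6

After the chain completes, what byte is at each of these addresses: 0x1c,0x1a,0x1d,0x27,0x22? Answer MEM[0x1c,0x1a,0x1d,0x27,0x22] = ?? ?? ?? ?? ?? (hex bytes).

  after D0: wrote 5B at 0x1e = 9f7e300ae8
  after D1: wrote 6B at 0x19 = 391b79c0ac57
  after D2: wrote 6B at 0x22 = 1d80391b79c0
query mem[0x1c]=0xc0, mem[0x1a]=0x1b, mem[0x1d]=0xac, mem[0x27]=0xc0, mem[0x22]=0x1d

MEM[0x1c,0x1a,0x1d,0x27,0x22] = c0 1b ac c0 1d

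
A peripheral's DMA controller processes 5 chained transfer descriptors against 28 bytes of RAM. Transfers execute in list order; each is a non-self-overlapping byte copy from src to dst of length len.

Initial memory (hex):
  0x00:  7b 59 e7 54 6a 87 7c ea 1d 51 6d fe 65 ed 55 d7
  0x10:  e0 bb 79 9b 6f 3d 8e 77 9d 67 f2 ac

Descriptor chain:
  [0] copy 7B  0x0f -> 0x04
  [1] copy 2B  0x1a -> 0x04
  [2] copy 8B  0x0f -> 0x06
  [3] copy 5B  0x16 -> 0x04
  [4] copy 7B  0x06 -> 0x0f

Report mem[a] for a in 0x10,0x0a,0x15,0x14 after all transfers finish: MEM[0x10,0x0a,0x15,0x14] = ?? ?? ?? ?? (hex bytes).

#0 dst[0x04+7] := {0xd7,0xe0,0xbb,0x79,0x9b,0x6f,0x3d}
#1 dst[0x04+2] := {0xf2,0xac}
#2 dst[0x06+8] := {0xd7,0xe0,0xbb,0x79,0x9b,0x6f,0x3d,0x8e}
#3 dst[0x04+5] := {0x8e,0x77,0x9d,0x67,0xf2}
#4 dst[0x0f+7] := {0x9d,0x67,0xf2,0x79,0x9b,0x6f,0x3d}
query mem[0x10]=0x67, mem[0x0a]=0x9b, mem[0x15]=0x3d, mem[0x14]=0x6f

MEM[0x10,0x0a,0x15,0x14] = 67 9b 3d 6f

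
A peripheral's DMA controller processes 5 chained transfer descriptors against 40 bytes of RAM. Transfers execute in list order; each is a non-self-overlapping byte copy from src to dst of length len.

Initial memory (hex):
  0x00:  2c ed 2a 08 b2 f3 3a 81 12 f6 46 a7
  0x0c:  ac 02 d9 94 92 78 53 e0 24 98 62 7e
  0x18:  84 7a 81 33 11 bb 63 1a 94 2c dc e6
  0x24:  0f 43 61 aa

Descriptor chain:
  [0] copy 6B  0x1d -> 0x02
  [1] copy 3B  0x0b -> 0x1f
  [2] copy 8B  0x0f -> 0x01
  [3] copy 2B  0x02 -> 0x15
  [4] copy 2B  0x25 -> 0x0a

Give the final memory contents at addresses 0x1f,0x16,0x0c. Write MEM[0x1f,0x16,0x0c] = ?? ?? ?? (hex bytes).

D0: mem[0x02..0x07] <- [bb 63 1a 94 2c dc]
D1: mem[0x1f..0x21] <- [a7 ac 02]
D2: mem[0x01..0x08] <- [94 92 78 53 e0 24 98 62]
D3: mem[0x15..0x16] <- [92 78]
D4: mem[0x0a..0x0b] <- [43 61]
query mem[0x1f]=0xa7, mem[0x16]=0x78, mem[0x0c]=0xac

MEM[0x1f,0x16,0x0c] = a7 78 ac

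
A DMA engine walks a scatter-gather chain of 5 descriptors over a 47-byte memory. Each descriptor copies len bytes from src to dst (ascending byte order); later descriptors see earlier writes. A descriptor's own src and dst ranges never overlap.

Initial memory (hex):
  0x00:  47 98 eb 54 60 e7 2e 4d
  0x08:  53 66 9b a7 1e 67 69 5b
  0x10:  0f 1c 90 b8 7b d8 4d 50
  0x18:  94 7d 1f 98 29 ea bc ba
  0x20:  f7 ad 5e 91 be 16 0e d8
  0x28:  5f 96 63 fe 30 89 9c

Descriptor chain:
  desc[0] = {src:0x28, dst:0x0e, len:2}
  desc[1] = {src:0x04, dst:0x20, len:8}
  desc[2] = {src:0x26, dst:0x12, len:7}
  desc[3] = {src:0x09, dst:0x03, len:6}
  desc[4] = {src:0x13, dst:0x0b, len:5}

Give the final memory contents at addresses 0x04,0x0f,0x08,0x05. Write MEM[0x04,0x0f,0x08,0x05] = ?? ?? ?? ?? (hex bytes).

MEM[0x04,0x0f,0x08,0x05] = 9b fe 5f a7

[0] 0x28->0x0e len=2 : 5f 96
[1] 0x04->0x20 len=8 : 60 e7 2e 4d 53 66 9b a7
[2] 0x26->0x12 len=7 : 9b a7 5f 96 63 fe 30
[3] 0x09->0x03 len=6 : 66 9b a7 1e 67 5f
[4] 0x13->0x0b len=5 : a7 5f 96 63 fe
query mem[0x04]=0x9b, mem[0x0f]=0xfe, mem[0x08]=0x5f, mem[0x05]=0xa7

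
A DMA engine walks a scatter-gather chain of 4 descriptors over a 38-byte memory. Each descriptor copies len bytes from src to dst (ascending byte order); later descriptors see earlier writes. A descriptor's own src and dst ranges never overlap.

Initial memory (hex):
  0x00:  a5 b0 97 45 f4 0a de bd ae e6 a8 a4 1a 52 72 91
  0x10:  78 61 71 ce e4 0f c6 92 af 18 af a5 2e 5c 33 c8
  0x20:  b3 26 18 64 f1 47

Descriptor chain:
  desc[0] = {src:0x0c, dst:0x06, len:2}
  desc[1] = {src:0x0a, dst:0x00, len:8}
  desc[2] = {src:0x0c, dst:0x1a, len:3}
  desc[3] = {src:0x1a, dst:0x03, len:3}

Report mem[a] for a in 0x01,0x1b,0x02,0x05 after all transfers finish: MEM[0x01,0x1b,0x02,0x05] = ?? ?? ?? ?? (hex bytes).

MEM[0x01,0x1b,0x02,0x05] = a4 52 1a 72

[0] 0x0c->0x06 len=2 : 1a 52
[1] 0x0a->0x00 len=8 : a8 a4 1a 52 72 91 78 61
[2] 0x0c->0x1a len=3 : 1a 52 72
[3] 0x1a->0x03 len=3 : 1a 52 72
query mem[0x01]=0xa4, mem[0x1b]=0x52, mem[0x02]=0x1a, mem[0x05]=0x72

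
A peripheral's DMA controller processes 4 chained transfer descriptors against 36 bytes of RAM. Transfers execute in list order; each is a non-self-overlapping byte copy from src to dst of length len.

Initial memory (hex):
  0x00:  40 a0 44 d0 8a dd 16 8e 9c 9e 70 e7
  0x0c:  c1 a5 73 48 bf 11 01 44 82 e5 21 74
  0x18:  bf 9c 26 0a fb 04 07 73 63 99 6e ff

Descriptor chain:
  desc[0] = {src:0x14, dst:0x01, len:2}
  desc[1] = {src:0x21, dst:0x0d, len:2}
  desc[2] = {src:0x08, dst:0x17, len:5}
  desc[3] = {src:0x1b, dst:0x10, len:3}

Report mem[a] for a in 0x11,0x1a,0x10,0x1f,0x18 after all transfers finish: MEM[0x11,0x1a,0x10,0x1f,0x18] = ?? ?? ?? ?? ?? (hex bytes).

MEM[0x11,0x1a,0x10,0x1f,0x18] = fb e7 c1 73 9e

D0: mem[0x01..0x02] <- [82 e5]
D1: mem[0x0d..0x0e] <- [99 6e]
D2: mem[0x17..0x1b] <- [9c 9e 70 e7 c1]
D3: mem[0x10..0x12] <- [c1 fb 04]
query mem[0x11]=0xfb, mem[0x1a]=0xe7, mem[0x10]=0xc1, mem[0x1f]=0x73, mem[0x18]=0x9e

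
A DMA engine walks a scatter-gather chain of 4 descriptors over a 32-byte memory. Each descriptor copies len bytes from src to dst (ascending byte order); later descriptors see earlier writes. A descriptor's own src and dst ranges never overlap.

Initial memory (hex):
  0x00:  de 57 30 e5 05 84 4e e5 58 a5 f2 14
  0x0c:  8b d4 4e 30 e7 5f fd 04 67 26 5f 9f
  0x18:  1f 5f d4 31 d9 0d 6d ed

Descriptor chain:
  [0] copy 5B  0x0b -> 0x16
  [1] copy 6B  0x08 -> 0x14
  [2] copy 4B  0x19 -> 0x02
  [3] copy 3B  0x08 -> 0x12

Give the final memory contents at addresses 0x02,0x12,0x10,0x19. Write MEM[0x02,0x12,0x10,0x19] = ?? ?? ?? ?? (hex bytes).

MEM[0x02,0x12,0x10,0x19] = d4 58 e7 d4

#0 dst[0x16+5] := {0x14,0x8b,0xd4,0x4e,0x30}
#1 dst[0x14+6] := {0x58,0xa5,0xf2,0x14,0x8b,0xd4}
#2 dst[0x02+4] := {0xd4,0x30,0x31,0xd9}
#3 dst[0x12+3] := {0x58,0xa5,0xf2}
query mem[0x02]=0xd4, mem[0x12]=0x58, mem[0x10]=0xe7, mem[0x19]=0xd4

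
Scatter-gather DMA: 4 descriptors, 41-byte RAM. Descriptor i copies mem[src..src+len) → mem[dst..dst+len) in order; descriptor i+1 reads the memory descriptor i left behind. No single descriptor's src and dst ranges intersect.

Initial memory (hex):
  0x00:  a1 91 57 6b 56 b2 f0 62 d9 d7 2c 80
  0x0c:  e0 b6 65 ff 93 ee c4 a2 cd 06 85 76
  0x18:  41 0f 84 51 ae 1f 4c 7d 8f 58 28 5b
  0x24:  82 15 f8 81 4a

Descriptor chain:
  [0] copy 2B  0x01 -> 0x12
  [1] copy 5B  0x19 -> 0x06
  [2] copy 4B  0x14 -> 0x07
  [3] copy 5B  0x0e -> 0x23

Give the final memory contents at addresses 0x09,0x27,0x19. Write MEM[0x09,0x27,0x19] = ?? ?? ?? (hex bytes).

D0: mem[0x12..0x13] <- [91 57]
D1: mem[0x06..0x0a] <- [0f 84 51 ae 1f]
D2: mem[0x07..0x0a] <- [cd 06 85 76]
D3: mem[0x23..0x27] <- [65 ff 93 ee 91]
query mem[0x09]=0x85, mem[0x27]=0x91, mem[0x19]=0x0f

MEM[0x09,0x27,0x19] = 85 91 0f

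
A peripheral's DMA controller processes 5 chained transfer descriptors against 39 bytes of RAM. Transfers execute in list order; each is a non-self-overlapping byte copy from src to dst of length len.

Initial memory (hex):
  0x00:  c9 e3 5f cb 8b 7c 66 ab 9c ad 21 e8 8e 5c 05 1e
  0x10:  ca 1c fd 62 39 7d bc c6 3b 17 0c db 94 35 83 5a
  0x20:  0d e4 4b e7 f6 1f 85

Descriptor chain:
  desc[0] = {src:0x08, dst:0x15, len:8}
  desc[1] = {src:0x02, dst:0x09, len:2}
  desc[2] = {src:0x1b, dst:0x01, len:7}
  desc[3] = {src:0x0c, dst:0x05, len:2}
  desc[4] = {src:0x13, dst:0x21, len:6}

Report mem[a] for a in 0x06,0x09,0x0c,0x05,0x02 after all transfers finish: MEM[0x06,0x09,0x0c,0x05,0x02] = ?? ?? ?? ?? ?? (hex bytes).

MEM[0x06,0x09,0x0c,0x05,0x02] = 5c 5f 8e 8e 1e

[0] 0x08->0x15 len=8 : 9c ad 21 e8 8e 5c 05 1e
[1] 0x02->0x09 len=2 : 5f cb
[2] 0x1b->0x01 len=7 : 05 1e 35 83 5a 0d e4
[3] 0x0c->0x05 len=2 : 8e 5c
[4] 0x13->0x21 len=6 : 62 39 9c ad 21 e8
query mem[0x06]=0x5c, mem[0x09]=0x5f, mem[0x0c]=0x8e, mem[0x05]=0x8e, mem[0x02]=0x1e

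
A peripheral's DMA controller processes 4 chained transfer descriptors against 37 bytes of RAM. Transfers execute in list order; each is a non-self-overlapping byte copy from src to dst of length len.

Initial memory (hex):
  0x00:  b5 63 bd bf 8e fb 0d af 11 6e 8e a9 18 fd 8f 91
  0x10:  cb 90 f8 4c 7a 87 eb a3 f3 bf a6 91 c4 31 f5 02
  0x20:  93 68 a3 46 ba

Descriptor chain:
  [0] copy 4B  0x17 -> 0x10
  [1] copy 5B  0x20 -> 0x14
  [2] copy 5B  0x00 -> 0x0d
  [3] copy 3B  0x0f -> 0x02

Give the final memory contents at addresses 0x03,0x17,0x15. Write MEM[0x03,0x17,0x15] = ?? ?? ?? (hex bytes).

[0] 0x17->0x10 len=4 : a3 f3 bf a6
[1] 0x20->0x14 len=5 : 93 68 a3 46 ba
[2] 0x00->0x0d len=5 : b5 63 bd bf 8e
[3] 0x0f->0x02 len=3 : bd bf 8e
query mem[0x03]=0xbf, mem[0x17]=0x46, mem[0x15]=0x68

MEM[0x03,0x17,0x15] = bf 46 68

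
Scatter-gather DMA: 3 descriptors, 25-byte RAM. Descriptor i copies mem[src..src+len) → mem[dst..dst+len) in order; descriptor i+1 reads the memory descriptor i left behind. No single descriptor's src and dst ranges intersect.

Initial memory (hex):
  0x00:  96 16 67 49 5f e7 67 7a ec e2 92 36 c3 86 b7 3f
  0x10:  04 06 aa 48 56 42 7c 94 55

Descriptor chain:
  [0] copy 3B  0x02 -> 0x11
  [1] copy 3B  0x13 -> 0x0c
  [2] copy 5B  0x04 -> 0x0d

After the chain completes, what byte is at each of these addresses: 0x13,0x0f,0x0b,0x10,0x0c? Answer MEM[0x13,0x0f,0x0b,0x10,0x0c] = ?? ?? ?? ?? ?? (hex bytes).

MEM[0x13,0x0f,0x0b,0x10,0x0c] = 5f 67 36 7a 5f

[0] 0x02->0x11 len=3 : 67 49 5f
[1] 0x13->0x0c len=3 : 5f 56 42
[2] 0x04->0x0d len=5 : 5f e7 67 7a ec
query mem[0x13]=0x5f, mem[0x0f]=0x67, mem[0x0b]=0x36, mem[0x10]=0x7a, mem[0x0c]=0x5f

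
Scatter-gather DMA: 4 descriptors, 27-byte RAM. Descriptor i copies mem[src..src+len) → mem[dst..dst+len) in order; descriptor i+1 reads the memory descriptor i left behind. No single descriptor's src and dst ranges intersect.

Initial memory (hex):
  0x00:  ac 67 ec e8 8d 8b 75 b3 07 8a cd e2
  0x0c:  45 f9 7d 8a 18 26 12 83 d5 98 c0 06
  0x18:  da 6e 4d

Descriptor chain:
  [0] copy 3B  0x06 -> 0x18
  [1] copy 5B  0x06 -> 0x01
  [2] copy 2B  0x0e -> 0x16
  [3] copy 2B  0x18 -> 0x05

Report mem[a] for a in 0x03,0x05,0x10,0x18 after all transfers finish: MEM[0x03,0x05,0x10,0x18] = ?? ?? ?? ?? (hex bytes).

  after D0: wrote 3B at 0x18 = 75b307
  after D1: wrote 5B at 0x01 = 75b3078acd
  after D2: wrote 2B at 0x16 = 7d8a
  after D3: wrote 2B at 0x05 = 75b3
query mem[0x03]=0x07, mem[0x05]=0x75, mem[0x10]=0x18, mem[0x18]=0x75

MEM[0x03,0x05,0x10,0x18] = 07 75 18 75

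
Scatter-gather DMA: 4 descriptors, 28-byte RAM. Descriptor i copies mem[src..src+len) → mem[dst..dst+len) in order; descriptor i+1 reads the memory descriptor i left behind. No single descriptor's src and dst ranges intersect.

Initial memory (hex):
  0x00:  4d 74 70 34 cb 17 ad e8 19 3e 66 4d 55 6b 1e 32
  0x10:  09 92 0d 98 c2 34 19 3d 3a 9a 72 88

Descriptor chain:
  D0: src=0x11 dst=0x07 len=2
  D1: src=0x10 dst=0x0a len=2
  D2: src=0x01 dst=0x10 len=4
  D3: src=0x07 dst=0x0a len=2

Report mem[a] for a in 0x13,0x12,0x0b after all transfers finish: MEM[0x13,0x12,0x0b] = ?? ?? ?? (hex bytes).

  after D0: wrote 2B at 0x07 = 920d
  after D1: wrote 2B at 0x0a = 0992
  after D2: wrote 4B at 0x10 = 747034cb
  after D3: wrote 2B at 0x0a = 920d
query mem[0x13]=0xcb, mem[0x12]=0x34, mem[0x0b]=0x0d

MEM[0x13,0x12,0x0b] = cb 34 0d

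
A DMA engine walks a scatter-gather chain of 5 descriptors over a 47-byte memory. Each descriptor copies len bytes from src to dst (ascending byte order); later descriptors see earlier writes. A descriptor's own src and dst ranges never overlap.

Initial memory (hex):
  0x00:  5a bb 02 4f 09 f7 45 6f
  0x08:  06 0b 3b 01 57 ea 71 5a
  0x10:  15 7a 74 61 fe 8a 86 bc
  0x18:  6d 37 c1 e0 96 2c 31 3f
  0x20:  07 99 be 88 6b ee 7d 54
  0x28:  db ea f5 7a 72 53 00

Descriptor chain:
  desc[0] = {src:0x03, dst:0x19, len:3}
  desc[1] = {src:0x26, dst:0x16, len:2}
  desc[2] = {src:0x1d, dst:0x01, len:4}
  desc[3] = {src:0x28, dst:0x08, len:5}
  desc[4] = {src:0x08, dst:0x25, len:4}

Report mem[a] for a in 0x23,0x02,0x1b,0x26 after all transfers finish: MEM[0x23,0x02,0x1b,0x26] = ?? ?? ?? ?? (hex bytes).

MEM[0x23,0x02,0x1b,0x26] = 88 31 f7 ea

[0] 0x03->0x19 len=3 : 4f 09 f7
[1] 0x26->0x16 len=2 : 7d 54
[2] 0x1d->0x01 len=4 : 2c 31 3f 07
[3] 0x28->0x08 len=5 : db ea f5 7a 72
[4] 0x08->0x25 len=4 : db ea f5 7a
query mem[0x23]=0x88, mem[0x02]=0x31, mem[0x1b]=0xf7, mem[0x26]=0xea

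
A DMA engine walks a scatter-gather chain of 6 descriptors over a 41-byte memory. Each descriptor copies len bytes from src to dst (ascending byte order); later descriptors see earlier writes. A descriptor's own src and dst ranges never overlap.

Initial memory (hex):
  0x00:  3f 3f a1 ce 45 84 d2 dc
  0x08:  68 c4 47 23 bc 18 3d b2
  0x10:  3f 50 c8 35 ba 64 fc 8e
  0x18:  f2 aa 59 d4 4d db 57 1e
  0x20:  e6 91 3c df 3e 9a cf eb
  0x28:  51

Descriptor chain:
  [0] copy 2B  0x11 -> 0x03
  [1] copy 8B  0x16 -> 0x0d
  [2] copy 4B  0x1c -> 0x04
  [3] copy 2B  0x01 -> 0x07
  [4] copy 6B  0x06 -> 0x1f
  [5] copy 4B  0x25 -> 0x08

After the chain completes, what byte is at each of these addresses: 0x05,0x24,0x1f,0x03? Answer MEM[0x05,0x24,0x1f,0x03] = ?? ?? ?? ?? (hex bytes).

MEM[0x05,0x24,0x1f,0x03] = db 23 57 50

[0] 0x11->0x03 len=2 : 50 c8
[1] 0x16->0x0d len=8 : fc 8e f2 aa 59 d4 4d db
[2] 0x1c->0x04 len=4 : 4d db 57 1e
[3] 0x01->0x07 len=2 : 3f a1
[4] 0x06->0x1f len=6 : 57 3f a1 c4 47 23
[5] 0x25->0x08 len=4 : 9a cf eb 51
query mem[0x05]=0xdb, mem[0x24]=0x23, mem[0x1f]=0x57, mem[0x03]=0x50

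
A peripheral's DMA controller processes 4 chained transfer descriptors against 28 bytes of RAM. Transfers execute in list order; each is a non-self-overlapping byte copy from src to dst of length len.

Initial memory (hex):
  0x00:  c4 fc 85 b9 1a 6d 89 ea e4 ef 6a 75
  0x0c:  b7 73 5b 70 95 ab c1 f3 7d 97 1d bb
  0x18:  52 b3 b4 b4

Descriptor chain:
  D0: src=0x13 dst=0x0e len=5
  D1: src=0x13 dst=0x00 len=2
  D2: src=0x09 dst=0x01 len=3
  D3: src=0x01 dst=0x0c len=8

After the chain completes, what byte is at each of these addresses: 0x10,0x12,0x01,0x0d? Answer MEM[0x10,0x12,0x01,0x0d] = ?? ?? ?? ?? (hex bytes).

MEM[0x10,0x12,0x01,0x0d] = 6d ea ef 6a

  after D0: wrote 5B at 0x0e = f37d971dbb
  after D1: wrote 2B at 0x00 = f37d
  after D2: wrote 3B at 0x01 = ef6a75
  after D3: wrote 8B at 0x0c = ef6a751a6d89eae4
query mem[0x10]=0x6d, mem[0x12]=0xea, mem[0x01]=0xef, mem[0x0d]=0x6a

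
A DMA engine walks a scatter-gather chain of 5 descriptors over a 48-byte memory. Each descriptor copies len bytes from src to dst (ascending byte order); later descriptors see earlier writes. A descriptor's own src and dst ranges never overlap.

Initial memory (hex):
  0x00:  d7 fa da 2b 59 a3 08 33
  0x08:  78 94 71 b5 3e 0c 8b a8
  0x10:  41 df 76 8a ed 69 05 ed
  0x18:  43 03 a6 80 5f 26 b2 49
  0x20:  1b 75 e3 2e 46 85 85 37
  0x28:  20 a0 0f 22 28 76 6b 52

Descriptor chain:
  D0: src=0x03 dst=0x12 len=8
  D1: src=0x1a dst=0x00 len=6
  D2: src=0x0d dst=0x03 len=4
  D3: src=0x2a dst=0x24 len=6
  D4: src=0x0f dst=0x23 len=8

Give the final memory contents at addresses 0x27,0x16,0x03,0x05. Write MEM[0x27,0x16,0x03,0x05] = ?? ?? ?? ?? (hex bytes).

MEM[0x27,0x16,0x03,0x05] = 59 33 0c a8

D0: mem[0x12..0x19] <- [2b 59 a3 08 33 78 94 71]
D1: mem[0x00..0x05] <- [a6 80 5f 26 b2 49]
D2: mem[0x03..0x06] <- [0c 8b a8 41]
D3: mem[0x24..0x29] <- [0f 22 28 76 6b 52]
D4: mem[0x23..0x2a] <- [a8 41 df 2b 59 a3 08 33]
query mem[0x27]=0x59, mem[0x16]=0x33, mem[0x03]=0x0c, mem[0x05]=0xa8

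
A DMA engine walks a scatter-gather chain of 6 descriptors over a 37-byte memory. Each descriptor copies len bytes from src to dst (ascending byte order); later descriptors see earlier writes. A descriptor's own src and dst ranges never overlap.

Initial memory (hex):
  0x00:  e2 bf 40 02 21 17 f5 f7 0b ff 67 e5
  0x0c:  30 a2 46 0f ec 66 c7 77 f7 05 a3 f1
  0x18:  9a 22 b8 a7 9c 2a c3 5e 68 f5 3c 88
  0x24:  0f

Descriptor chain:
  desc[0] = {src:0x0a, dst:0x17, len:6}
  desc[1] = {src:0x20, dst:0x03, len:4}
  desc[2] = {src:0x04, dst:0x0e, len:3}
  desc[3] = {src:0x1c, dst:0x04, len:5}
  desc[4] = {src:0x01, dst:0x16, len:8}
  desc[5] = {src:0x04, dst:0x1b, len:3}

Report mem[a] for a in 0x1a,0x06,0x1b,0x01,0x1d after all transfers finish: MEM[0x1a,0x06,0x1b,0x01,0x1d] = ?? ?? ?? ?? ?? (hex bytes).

[0] 0x0a->0x17 len=6 : 67 e5 30 a2 46 0f
[1] 0x20->0x03 len=4 : 68 f5 3c 88
[2] 0x04->0x0e len=3 : f5 3c 88
[3] 0x1c->0x04 len=5 : 0f 2a c3 5e 68
[4] 0x01->0x16 len=8 : bf 40 68 0f 2a c3 5e 68
[5] 0x04->0x1b len=3 : 0f 2a c3
query mem[0x1a]=0x2a, mem[0x06]=0xc3, mem[0x1b]=0x0f, mem[0x01]=0xbf, mem[0x1d]=0xc3

MEM[0x1a,0x06,0x1b,0x01,0x1d] = 2a c3 0f bf c3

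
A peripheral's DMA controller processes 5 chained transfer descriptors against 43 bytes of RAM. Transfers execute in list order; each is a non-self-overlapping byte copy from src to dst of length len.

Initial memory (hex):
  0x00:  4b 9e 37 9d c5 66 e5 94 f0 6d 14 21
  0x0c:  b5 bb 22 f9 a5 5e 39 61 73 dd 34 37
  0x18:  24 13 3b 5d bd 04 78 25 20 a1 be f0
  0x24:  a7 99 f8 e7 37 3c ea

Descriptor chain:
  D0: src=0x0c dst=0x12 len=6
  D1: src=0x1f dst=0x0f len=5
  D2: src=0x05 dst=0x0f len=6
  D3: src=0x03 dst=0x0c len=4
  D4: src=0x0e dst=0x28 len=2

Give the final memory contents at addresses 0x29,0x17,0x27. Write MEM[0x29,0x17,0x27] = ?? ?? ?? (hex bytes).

  after D0: wrote 6B at 0x12 = b5bb22f9a55e
  after D1: wrote 5B at 0x0f = 2520a1bef0
  after D2: wrote 6B at 0x0f = 66e594f06d14
  after D3: wrote 4B at 0x0c = 9dc566e5
  after D4: wrote 2B at 0x28 = 66e5
query mem[0x29]=0xe5, mem[0x17]=0x5e, mem[0x27]=0xe7

MEM[0x29,0x17,0x27] = e5 5e e7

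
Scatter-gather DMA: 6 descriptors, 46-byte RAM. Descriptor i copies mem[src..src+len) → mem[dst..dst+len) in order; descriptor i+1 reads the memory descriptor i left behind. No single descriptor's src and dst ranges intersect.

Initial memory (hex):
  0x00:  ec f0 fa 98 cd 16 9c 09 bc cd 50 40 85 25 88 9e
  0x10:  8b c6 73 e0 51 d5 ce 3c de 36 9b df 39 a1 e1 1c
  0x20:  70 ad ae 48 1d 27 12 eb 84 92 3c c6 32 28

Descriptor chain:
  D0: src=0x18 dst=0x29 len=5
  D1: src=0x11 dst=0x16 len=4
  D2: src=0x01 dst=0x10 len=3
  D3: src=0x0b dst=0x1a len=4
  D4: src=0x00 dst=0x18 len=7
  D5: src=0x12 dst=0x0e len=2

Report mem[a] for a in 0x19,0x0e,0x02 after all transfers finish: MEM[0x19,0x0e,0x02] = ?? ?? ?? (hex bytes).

MEM[0x19,0x0e,0x02] = f0 98 fa

D0: mem[0x29..0x2d] <- [de 36 9b df 39]
D1: mem[0x16..0x19] <- [c6 73 e0 51]
D2: mem[0x10..0x12] <- [f0 fa 98]
D3: mem[0x1a..0x1d] <- [40 85 25 88]
D4: mem[0x18..0x1e] <- [ec f0 fa 98 cd 16 9c]
D5: mem[0x0e..0x0f] <- [98 e0]
query mem[0x19]=0xf0, mem[0x0e]=0x98, mem[0x02]=0xfa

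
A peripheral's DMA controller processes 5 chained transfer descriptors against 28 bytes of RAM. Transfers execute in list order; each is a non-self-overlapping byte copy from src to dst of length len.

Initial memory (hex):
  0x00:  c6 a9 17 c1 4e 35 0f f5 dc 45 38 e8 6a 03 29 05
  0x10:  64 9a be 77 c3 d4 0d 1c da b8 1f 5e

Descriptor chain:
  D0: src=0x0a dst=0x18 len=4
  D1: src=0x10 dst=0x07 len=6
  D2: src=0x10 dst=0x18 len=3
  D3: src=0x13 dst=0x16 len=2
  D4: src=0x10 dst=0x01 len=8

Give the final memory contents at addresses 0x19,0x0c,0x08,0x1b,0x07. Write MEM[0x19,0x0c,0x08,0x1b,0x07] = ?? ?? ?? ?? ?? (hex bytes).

MEM[0x19,0x0c,0x08,0x1b,0x07] = 9a d4 c3 03 77

  after D0: wrote 4B at 0x18 = 38e86a03
  after D1: wrote 6B at 0x07 = 649abe77c3d4
  after D2: wrote 3B at 0x18 = 649abe
  after D3: wrote 2B at 0x16 = 77c3
  after D4: wrote 8B at 0x01 = 649abe77c3d477c3
query mem[0x19]=0x9a, mem[0x0c]=0xd4, mem[0x08]=0xc3, mem[0x1b]=0x03, mem[0x07]=0x77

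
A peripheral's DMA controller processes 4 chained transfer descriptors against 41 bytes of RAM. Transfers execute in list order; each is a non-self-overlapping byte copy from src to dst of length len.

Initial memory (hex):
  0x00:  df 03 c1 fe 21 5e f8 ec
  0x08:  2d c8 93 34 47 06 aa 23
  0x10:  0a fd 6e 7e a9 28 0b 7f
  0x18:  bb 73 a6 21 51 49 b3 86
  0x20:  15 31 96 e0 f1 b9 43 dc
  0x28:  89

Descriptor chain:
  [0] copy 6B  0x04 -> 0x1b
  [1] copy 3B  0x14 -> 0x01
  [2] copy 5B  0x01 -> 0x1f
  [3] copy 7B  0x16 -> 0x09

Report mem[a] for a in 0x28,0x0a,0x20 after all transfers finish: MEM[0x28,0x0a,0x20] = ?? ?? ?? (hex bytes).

MEM[0x28,0x0a,0x20] = 89 7f 28

D0: mem[0x1b..0x20] <- [21 5e f8 ec 2d c8]
D1: mem[0x01..0x03] <- [a9 28 0b]
D2: mem[0x1f..0x23] <- [a9 28 0b 21 5e]
D3: mem[0x09..0x0f] <- [0b 7f bb 73 a6 21 5e]
query mem[0x28]=0x89, mem[0x0a]=0x7f, mem[0x20]=0x28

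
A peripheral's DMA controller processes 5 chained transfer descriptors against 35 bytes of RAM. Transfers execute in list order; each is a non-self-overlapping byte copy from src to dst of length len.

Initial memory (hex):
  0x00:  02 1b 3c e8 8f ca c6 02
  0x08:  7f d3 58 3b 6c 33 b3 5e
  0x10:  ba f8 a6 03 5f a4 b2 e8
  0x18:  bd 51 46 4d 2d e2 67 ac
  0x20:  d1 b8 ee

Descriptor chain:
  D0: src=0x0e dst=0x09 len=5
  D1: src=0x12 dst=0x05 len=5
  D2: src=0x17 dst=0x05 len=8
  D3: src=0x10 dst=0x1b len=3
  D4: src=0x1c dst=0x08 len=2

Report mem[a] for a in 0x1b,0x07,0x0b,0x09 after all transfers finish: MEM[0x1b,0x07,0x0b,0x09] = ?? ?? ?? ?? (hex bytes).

MEM[0x1b,0x07,0x0b,0x09] = ba 51 e2 a6

D0: mem[0x09..0x0d] <- [b3 5e ba f8 a6]
D1: mem[0x05..0x09] <- [a6 03 5f a4 b2]
D2: mem[0x05..0x0c] <- [e8 bd 51 46 4d 2d e2 67]
D3: mem[0x1b..0x1d] <- [ba f8 a6]
D4: mem[0x08..0x09] <- [f8 a6]
query mem[0x1b]=0xba, mem[0x07]=0x51, mem[0x0b]=0xe2, mem[0x09]=0xa6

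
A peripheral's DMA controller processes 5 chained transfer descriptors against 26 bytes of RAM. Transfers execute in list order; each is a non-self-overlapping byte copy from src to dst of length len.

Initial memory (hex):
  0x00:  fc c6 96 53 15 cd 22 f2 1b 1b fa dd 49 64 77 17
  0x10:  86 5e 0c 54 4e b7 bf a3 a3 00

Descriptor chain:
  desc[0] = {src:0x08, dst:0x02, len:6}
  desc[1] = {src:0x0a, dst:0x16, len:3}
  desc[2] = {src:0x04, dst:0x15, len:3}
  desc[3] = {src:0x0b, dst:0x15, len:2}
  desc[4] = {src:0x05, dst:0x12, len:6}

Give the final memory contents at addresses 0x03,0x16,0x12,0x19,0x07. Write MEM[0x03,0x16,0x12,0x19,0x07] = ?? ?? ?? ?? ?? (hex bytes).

MEM[0x03,0x16,0x12,0x19,0x07] = 1b 1b dd 00 64

D0: mem[0x02..0x07] <- [1b 1b fa dd 49 64]
D1: mem[0x16..0x18] <- [fa dd 49]
D2: mem[0x15..0x17] <- [fa dd 49]
D3: mem[0x15..0x16] <- [dd 49]
D4: mem[0x12..0x17] <- [dd 49 64 1b 1b fa]
query mem[0x03]=0x1b, mem[0x16]=0x1b, mem[0x12]=0xdd, mem[0x19]=0x00, mem[0x07]=0x64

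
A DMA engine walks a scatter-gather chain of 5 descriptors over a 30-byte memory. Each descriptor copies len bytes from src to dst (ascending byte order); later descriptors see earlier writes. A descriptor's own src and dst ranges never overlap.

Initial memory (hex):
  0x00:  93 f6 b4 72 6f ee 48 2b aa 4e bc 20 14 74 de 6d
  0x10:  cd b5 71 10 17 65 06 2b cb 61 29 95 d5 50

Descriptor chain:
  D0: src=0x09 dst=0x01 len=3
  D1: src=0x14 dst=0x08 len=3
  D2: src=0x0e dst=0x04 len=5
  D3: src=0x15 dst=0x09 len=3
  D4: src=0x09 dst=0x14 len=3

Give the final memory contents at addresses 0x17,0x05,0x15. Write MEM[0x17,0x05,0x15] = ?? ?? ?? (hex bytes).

MEM[0x17,0x05,0x15] = 2b 6d 06

  after D0: wrote 3B at 0x01 = 4ebc20
  after D1: wrote 3B at 0x08 = 176506
  after D2: wrote 5B at 0x04 = de6dcdb571
  after D3: wrote 3B at 0x09 = 65062b
  after D4: wrote 3B at 0x14 = 65062b
query mem[0x17]=0x2b, mem[0x05]=0x6d, mem[0x15]=0x06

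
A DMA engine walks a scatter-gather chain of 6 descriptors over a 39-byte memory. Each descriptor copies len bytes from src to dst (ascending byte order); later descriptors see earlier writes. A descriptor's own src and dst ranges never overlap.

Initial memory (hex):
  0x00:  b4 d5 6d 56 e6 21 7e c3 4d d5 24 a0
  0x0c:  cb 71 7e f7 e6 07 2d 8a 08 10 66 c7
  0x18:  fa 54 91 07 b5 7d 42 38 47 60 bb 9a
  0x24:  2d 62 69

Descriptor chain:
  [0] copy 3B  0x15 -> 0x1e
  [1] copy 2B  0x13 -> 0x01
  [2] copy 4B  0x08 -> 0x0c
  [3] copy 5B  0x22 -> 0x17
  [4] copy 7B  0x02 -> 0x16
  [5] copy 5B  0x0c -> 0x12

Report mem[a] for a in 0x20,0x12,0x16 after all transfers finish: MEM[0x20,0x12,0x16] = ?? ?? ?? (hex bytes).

MEM[0x20,0x12,0x16] = c7 4d e6

#0 dst[0x1e+3] := {0x10,0x66,0xc7}
#1 dst[0x01+2] := {0x8a,0x08}
#2 dst[0x0c+4] := {0x4d,0xd5,0x24,0xa0}
#3 dst[0x17+5] := {0xbb,0x9a,0x2d,0x62,0x69}
#4 dst[0x16+7] := {0x08,0x56,0xe6,0x21,0x7e,0xc3,0x4d}
#5 dst[0x12+5] := {0x4d,0xd5,0x24,0xa0,0xe6}
query mem[0x20]=0xc7, mem[0x12]=0x4d, mem[0x16]=0xe6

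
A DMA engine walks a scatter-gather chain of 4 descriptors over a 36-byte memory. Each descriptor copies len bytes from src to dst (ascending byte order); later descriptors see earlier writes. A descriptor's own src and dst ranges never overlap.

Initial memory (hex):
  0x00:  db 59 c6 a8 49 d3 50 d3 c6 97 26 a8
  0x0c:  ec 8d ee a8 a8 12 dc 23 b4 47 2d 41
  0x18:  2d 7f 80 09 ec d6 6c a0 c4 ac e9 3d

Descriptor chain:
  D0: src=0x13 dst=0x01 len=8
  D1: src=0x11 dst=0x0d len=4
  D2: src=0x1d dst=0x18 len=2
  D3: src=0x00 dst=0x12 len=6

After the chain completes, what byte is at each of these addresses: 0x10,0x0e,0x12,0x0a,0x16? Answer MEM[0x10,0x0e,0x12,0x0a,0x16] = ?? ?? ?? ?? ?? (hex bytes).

#0 dst[0x01+8] := {0x23,0xb4,0x47,0x2d,0x41,0x2d,0x7f,0x80}
#1 dst[0x0d+4] := {0x12,0xdc,0x23,0xb4}
#2 dst[0x18+2] := {0xd6,0x6c}
#3 dst[0x12+6] := {0xdb,0x23,0xb4,0x47,0x2d,0x41}
query mem[0x10]=0xb4, mem[0x0e]=0xdc, mem[0x12]=0xdb, mem[0x0a]=0x26, mem[0x16]=0x2d

MEM[0x10,0x0e,0x12,0x0a,0x16] = b4 dc db 26 2d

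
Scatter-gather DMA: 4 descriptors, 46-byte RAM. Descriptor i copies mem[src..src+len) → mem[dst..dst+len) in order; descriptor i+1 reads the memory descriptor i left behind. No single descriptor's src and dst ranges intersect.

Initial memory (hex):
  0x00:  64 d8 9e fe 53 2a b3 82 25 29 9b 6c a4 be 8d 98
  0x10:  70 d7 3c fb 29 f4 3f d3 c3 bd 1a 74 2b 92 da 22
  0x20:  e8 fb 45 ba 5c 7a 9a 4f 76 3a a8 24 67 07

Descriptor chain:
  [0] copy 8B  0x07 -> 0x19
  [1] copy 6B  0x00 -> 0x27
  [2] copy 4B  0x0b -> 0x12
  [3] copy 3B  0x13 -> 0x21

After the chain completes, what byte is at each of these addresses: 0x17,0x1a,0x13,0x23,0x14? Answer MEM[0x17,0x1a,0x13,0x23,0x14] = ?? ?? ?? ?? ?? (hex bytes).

MEM[0x17,0x1a,0x13,0x23,0x14] = d3 25 a4 8d be

[0] 0x07->0x19 len=8 : 82 25 29 9b 6c a4 be 8d
[1] 0x00->0x27 len=6 : 64 d8 9e fe 53 2a
[2] 0x0b->0x12 len=4 : 6c a4 be 8d
[3] 0x13->0x21 len=3 : a4 be 8d
query mem[0x17]=0xd3, mem[0x1a]=0x25, mem[0x13]=0xa4, mem[0x23]=0x8d, mem[0x14]=0xbe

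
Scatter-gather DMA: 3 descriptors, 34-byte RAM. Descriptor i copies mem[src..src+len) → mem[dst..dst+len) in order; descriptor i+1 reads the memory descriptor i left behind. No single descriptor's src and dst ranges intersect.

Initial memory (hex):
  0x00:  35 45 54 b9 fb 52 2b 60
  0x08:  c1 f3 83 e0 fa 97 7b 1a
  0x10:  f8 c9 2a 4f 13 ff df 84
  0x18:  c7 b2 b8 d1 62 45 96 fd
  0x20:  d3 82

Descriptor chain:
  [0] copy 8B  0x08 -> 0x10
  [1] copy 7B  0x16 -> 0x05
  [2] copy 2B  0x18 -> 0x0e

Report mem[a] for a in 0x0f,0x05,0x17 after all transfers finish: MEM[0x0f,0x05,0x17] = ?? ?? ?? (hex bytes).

D0: mem[0x10..0x17] <- [c1 f3 83 e0 fa 97 7b 1a]
D1: mem[0x05..0x0b] <- [7b 1a c7 b2 b8 d1 62]
D2: mem[0x0e..0x0f] <- [c7 b2]
query mem[0x0f]=0xb2, mem[0x05]=0x7b, mem[0x17]=0x1a

MEM[0x0f,0x05,0x17] = b2 7b 1a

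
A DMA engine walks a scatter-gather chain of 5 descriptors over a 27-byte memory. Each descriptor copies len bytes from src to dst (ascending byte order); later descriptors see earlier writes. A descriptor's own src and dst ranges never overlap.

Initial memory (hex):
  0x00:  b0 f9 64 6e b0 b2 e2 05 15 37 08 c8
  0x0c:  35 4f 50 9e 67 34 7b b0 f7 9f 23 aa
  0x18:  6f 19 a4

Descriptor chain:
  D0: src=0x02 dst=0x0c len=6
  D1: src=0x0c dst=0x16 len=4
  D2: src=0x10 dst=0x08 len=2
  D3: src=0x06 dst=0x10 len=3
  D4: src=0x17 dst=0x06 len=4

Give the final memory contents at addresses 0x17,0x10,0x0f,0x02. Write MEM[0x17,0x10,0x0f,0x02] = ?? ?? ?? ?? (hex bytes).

#0 dst[0x0c+6] := {0x64,0x6e,0xb0,0xb2,0xe2,0x05}
#1 dst[0x16+4] := {0x64,0x6e,0xb0,0xb2}
#2 dst[0x08+2] := {0xe2,0x05}
#3 dst[0x10+3] := {0xe2,0x05,0xe2}
#4 dst[0x06+4] := {0x6e,0xb0,0xb2,0xa4}
query mem[0x17]=0x6e, mem[0x10]=0xe2, mem[0x0f]=0xb2, mem[0x02]=0x64

MEM[0x17,0x10,0x0f,0x02] = 6e e2 b2 64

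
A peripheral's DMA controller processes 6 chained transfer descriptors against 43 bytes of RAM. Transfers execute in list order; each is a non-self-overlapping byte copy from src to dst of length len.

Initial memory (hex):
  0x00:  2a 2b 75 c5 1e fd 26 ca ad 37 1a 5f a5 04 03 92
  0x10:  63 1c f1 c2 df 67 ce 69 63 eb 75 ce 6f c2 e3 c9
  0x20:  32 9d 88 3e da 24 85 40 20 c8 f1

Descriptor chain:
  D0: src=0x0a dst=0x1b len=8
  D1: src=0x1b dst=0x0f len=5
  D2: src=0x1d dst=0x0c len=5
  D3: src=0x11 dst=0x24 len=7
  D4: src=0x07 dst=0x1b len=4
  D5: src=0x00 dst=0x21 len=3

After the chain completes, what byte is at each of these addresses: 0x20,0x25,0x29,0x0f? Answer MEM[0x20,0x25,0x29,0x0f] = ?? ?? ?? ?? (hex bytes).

D0: mem[0x1b..0x22] <- [1a 5f a5 04 03 92 63 1c]
D1: mem[0x0f..0x13] <- [1a 5f a5 04 03]
D2: mem[0x0c..0x10] <- [a5 04 03 92 63]
D3: mem[0x24..0x2a] <- [a5 04 03 df 67 ce 69]
D4: mem[0x1b..0x1e] <- [ca ad 37 1a]
D5: mem[0x21..0x23] <- [2a 2b 75]
query mem[0x20]=0x92, mem[0x25]=0x04, mem[0x29]=0xce, mem[0x0f]=0x92

MEM[0x20,0x25,0x29,0x0f] = 92 04 ce 92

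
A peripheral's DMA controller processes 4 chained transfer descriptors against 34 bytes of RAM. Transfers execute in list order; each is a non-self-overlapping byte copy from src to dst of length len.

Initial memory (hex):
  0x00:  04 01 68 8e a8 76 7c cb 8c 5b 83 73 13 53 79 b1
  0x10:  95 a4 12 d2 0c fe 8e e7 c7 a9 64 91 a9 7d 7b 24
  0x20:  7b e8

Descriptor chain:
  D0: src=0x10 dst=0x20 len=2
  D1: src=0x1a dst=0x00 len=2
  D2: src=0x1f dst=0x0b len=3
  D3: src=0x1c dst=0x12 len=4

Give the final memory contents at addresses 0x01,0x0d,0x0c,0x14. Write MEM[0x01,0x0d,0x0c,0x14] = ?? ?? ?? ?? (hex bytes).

MEM[0x01,0x0d,0x0c,0x14] = 91 a4 95 7b

#0 dst[0x20+2] := {0x95,0xa4}
#1 dst[0x00+2] := {0x64,0x91}
#2 dst[0x0b+3] := {0x24,0x95,0xa4}
#3 dst[0x12+4] := {0xa9,0x7d,0x7b,0x24}
query mem[0x01]=0x91, mem[0x0d]=0xa4, mem[0x0c]=0x95, mem[0x14]=0x7b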